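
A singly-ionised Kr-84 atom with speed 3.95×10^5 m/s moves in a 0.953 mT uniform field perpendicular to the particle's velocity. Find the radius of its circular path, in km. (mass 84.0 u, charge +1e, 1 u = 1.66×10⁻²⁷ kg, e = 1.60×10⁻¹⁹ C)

The magnetic force provides the centripetal force: qvB = mv²/r, so r = mv/(qB).
r = (1.39×10^-25 kg)(3.95×10^5 m/s) / [(1×1.60×10^-19 C)(9.53×10^-4 T)] = 361 m.

r ≈ 0.361 km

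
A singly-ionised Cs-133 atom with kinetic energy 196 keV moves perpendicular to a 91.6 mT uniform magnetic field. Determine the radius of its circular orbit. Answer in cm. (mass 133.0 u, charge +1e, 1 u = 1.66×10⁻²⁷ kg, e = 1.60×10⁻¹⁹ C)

Convert the energy: K = 196 keV = 3.14×10^-14 J.
v = √(2K/m) = √(2·3.14×10^-14/2.21×10^-25) = 5.33×10^5 m/s.
r = mv/(qB) = (2.21×10^-25)(5.33×10^5) / [(1×1.60×10^-19)(0.0916)] = 8.03 m.

r ≈ 803 cm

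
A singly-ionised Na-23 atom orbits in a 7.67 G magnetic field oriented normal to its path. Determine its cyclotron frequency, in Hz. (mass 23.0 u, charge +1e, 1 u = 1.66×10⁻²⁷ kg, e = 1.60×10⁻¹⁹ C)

f ≈ 512 Hz

f = qB/(2πm) = (1×1.60×10^-19)(7.67×10^-4) / [2π(3.82×10^-26)] = 512 Hz.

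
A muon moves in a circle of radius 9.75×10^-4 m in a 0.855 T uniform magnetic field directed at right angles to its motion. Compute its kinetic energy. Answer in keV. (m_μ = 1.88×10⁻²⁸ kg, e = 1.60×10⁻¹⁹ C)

v = qBr/m = (1×1.60×10^-19)(0.855)(9.75×10^-4) / (1.88×10^-28) = 7.09×10^5 m/s.
K = ½mv² = 0.5·(1.88×10^-28)·(7.09×10^5)² = 4.73×10^-17 J = 0.296 keV.

K ≈ 0.296 keV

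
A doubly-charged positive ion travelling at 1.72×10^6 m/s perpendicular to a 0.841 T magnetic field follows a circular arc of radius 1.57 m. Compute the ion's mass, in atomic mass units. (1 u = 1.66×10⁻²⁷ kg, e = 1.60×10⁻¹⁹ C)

m ≈ 148 u

qvB = mv²/r ⇒ m = qBr/v.
m = (2×1.60×10^-19)(0.841)(1.57) / (1.72×10^6) = 2.46×10^-25 kg = 148 u.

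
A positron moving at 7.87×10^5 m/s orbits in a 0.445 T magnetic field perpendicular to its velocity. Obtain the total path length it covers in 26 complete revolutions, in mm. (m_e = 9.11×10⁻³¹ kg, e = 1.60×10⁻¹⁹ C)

L ≈ 1.65 mm

r = mv/(qB) = 1.01×10^-5 m, so one revolution covers 2πr = 6.33×10^-5 m.
In 26 revolutions: L = 26·2πr = 1.65×10^-3 m.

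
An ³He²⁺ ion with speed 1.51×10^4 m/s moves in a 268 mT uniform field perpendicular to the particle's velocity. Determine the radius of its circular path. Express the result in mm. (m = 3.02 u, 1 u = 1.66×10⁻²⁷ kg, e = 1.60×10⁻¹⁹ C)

r ≈ 0.883 mm

The magnetic force provides the centripetal force: qvB = mv²/r, so r = mv/(qB).
r = (5.01×10^-27 kg)(1.51×10^4 m/s) / [(2×1.60×10^-19 C)(0.268 T)] = 8.83×10^-4 m.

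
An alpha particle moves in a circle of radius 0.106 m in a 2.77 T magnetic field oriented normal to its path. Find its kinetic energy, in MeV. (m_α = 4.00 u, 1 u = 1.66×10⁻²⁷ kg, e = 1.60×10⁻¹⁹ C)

K ≈ 4.15 MeV

v = qBr/m = (2×1.60×10^-19)(2.77)(0.106) / (6.64×10^-27) = 1.42×10^7 m/s.
K = ½mv² = 0.5·(6.64×10^-27)·(1.42×10^7)² = 6.65×10^-13 J = 4.15 MeV.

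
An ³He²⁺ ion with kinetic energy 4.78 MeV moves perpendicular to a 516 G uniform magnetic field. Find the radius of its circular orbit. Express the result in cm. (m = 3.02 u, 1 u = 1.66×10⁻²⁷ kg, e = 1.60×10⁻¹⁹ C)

Convert the energy: K = 4.78 MeV = 7.65×10^-13 J.
v = √(2K/m) = √(2·7.65×10^-13/5.01×10^-27) = 1.75×10^7 m/s.
r = mv/(qB) = (5.01×10^-27)(1.75×10^7) / [(2×1.60×10^-19)(0.0516)] = 5.30 m.

r ≈ 530 cm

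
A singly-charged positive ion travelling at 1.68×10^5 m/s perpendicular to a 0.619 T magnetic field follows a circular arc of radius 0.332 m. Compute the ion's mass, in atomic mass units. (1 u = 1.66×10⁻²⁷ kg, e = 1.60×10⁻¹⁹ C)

qvB = mv²/r ⇒ m = qBr/v.
m = (1×1.60×10^-19)(0.619)(0.332) / (1.68×10^5) = 1.96×10^-25 kg = 118 u.

m ≈ 118 u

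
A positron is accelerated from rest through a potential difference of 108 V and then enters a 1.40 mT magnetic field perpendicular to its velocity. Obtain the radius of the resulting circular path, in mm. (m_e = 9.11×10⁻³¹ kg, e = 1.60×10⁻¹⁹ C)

The kinetic energy gained is K = qV = (1×1.60×10^-19)(108) = 1.73×10^-17 J.
v = √(2K/m) = 6.16×10^6 m/s.
r = mv/(qB) = (9.11×10^-31)(6.16×10^6) / [(1×1.60×10^-19)(1.40×10^-3)] = 0.0250 m.

r ≈ 25.0 mm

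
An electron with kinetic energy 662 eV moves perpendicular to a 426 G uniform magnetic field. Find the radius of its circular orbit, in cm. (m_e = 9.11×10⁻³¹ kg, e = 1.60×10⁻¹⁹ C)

r ≈ 0.204 cm

Convert the energy: K = 662 eV = 1.06×10^-16 J.
v = √(2K/m) = √(2·1.06×10^-16/9.11×10^-31) = 1.52×10^7 m/s.
r = mv/(qB) = (9.11×10^-31)(1.52×10^7) / [(1×1.60×10^-19)(0.0426)] = 2.04×10^-3 m.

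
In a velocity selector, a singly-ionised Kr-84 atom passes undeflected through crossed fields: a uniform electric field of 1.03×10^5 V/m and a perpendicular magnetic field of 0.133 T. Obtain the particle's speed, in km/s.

For zero net force, qE = qvB, so v = E/B.
v = (1.03×10^5) / (0.133) = 7.74×10^5 m/s.

v ≈ 774 km/s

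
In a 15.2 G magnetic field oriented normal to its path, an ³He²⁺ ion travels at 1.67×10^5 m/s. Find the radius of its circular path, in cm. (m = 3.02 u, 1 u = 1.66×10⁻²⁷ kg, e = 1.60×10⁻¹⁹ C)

r ≈ 172 cm

The magnetic force provides the centripetal force: qvB = mv²/r, so r = mv/(qB).
r = (5.01×10^-27 kg)(1.67×10^5 m/s) / [(2×1.60×10^-19 C)(1.52×10^-3 T)] = 1.72 m.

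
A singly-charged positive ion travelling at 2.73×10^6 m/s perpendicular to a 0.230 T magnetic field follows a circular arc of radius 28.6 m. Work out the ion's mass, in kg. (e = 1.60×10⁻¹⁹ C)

m ≈ 3.86×10^-25 kg

qvB = mv²/r ⇒ m = qBr/v.
m = (1×1.60×10^-19)(0.230)(28.6) / (2.73×10^6) = 3.86×10^-25 kg.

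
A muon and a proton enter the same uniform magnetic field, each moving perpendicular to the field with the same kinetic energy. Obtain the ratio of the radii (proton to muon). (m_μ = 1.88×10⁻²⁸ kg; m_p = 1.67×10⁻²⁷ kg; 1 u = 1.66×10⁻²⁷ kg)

ratio ≈ 2.98

r = √(2mK)/(qB) ⇒ at equal K, r ∝ √m/q.
r_{proton}/r_{muon} = 2.98.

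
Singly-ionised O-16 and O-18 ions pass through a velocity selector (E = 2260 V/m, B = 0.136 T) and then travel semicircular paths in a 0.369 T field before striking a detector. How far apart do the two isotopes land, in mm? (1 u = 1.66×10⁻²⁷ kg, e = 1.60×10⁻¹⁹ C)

Δd ≈ 1.87 mm

Both emerge at v = E/B₁ = 1.66×10^4 m/s.
r = mv/(qB₂), so r₁ = 7.476×10^-3 m and r₂ = 8.410×10^-3 m, giving Δr = 9.34×10^-4 m.
After a semicircle each ion lands a diameter 2r from the entry slit, so the separation is 2Δr = 1.87×10^-3 m.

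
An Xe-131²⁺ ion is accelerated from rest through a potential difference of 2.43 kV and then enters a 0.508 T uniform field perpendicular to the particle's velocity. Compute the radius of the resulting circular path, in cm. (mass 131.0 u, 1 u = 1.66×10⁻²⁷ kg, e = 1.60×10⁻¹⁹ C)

The kinetic energy gained is K = qV = (2×1.60×10^-19)(2430) = 7.78×10^-16 J.
v = √(2K/m) = 8.46×10^4 m/s.
r = mv/(qB) = (2.17×10^-25)(8.46×10^4) / [(2×1.60×10^-19)(0.508)] = 0.113 m.

r ≈ 11.3 cm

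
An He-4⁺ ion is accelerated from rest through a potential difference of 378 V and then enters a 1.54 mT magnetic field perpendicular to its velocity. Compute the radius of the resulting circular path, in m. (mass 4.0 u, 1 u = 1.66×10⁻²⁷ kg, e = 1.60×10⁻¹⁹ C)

The kinetic energy gained is K = qV = (1×1.60×10^-19)(378) = 6.05×10^-17 J.
v = √(2K/m) = 1.35×10^5 m/s.
r = mv/(qB) = (6.64×10^-27)(1.35×10^5) / [(1×1.60×10^-19)(1.54×10^-3)] = 3.64 m.

r ≈ 3.64 m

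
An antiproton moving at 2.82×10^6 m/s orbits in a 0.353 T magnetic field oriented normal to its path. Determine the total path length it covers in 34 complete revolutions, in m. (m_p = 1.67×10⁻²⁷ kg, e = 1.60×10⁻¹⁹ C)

r = mv/(qB) = 0.0834 m, so one revolution covers 2πr = 0.524 m.
In 34 revolutions: L = 34·2πr = 17.8 m.

L ≈ 17.8 m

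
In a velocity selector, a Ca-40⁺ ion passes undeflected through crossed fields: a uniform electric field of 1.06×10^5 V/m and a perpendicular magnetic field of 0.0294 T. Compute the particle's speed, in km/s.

v ≈ 3610 km/s

For zero net force, qE = qvB, so v = E/B.
v = (1.06×10^5) / (0.0294) = 3.61×10^6 m/s.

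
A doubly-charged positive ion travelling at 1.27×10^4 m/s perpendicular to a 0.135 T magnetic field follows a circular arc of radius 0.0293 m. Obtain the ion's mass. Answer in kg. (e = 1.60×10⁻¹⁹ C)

m ≈ 9.97×10^-26 kg

qvB = mv²/r ⇒ m = qBr/v.
m = (2×1.60×10^-19)(0.135)(0.0293) / (1.27×10^4) = 9.97×10^-26 kg.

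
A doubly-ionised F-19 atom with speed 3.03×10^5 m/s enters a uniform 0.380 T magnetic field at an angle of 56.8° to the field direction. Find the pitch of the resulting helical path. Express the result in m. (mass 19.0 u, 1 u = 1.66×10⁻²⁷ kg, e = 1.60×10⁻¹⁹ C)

pitch ≈ 0.270 m

The velocity component along B is v∥ = v cos56.8° = 1.66×10^5 m/s.
The cyclotron period T = 2πm/(qB) = 1.63×10^-6 s is set by m, q, B alone.
Pitch = v∥·T = (1.66×10^5)(1.63×10^-6) = 0.270 m.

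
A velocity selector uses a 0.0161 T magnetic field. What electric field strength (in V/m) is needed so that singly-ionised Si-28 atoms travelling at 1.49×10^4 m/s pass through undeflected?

E ≈ 240 V/m

qE = qvB ⇒ E = vB = (1.49×10^4)(0.0161) = 240 V/m.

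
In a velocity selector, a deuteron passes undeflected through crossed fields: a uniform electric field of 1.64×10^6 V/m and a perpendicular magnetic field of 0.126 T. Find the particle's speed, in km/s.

For zero net force, qE = qvB, so v = E/B.
v = (1.64×10^6) / (0.126) = 1.30×10^7 m/s.

v ≈ 13000 km/s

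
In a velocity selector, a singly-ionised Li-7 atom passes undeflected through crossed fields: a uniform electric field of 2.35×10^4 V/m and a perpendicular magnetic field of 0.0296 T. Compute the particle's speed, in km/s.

v ≈ 794 km/s

For zero net force, qE = qvB, so v = E/B.
v = (2.35×10^4) / (0.0296) = 7.94×10^5 m/s.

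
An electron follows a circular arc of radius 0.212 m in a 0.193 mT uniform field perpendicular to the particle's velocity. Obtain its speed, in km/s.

From qvB = mv²/r, v = qBr/m.
v = (1×1.60×10^-19)(1.93×10^-4)(0.212) / (9.11×10^-31) = 7.19×10^6 m/s.

v ≈ 7190 km/s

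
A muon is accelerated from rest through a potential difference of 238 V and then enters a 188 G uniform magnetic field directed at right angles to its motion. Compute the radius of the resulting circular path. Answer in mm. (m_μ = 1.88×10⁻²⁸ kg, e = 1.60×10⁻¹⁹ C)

r ≈ 39.8 mm

The kinetic energy gained is K = qV = (1×1.60×10^-19)(238) = 3.81×10^-17 J.
v = √(2K/m) = 6.36×10^5 m/s.
r = mv/(qB) = (1.88×10^-28)(6.36×10^5) / [(1×1.60×10^-19)(0.0188)] = 0.0398 m.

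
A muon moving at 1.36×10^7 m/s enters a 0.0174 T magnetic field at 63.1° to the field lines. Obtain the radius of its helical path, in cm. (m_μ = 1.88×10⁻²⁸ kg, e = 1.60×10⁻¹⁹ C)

Only the perpendicular component v⊥ = v sin63.1° = 1.21×10^7 m/s is bent by the field.
r = m v⊥ /(qB) = (1.88×10^-28)(1.21×10^7) / [(1×1.60×10^-19)(0.0174)] = 0.819 m.

r ≈ 81.9 cm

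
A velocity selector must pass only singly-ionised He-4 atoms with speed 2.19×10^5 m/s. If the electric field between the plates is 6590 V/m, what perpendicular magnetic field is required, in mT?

B ≈ 30.1 mT

qE = qvB ⇒ B = E/v = (6590) / (2.19×10^5) = 0.0301 T.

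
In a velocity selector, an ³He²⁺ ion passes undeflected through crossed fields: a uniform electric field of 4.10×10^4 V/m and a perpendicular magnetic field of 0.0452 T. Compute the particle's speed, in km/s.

For zero net force, qE = qvB, so v = E/B.
v = (4.10×10^4) / (0.0452) = 9.07×10^5 m/s.

v ≈ 907 km/s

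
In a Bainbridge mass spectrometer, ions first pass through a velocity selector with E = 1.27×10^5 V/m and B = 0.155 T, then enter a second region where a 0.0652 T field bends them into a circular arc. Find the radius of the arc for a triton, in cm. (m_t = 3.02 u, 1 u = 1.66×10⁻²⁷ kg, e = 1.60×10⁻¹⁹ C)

The selector passes v = E/B = 1.27×10^5/0.155 = 8.19×10^5 m/s.
In the deflection region, r = mv/(qB₂) = (5.01×10^-27)(8.19×10^5) / [(1×1.60×10^-19)(0.0652)] = 0.394 m.

r ≈ 39.4 cm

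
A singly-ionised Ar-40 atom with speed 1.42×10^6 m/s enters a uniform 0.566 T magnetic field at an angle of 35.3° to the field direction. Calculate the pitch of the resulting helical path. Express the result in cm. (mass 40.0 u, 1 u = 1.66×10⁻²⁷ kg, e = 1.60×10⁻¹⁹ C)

pitch ≈ 534 cm

The velocity component along B is v∥ = v cos35.3° = 1.16×10^6 m/s.
The cyclotron period T = 2πm/(qB) = 4.61×10^-6 s is set by m, q, B alone.
Pitch = v∥·T = (1.16×10^6)(4.61×10^-6) = 5.34 m.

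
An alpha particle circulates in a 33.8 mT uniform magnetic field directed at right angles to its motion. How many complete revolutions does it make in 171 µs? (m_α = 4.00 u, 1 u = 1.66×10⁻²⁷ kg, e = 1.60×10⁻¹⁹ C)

T = 2πm/(qB) = 2π(6.64×10^-27) / [(2×1.60×10^-19)(0.0338)] = 3.8573×10^-6 s.
N = t/T = 1.71×10^-4 / 3.8573×10^-6 ≈ 44.33, so 44 complete revolutions.

N = 44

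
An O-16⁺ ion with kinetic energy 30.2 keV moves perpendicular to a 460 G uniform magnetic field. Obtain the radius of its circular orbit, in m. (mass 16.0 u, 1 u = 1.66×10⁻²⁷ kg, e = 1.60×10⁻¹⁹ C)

Convert the energy: K = 30.2 keV = 4.83×10^-15 J.
v = √(2K/m) = √(2·4.83×10^-15/2.66×10^-26) = 6.03×10^5 m/s.
r = mv/(qB) = (2.66×10^-26)(6.03×10^5) / [(1×1.60×10^-19)(0.0460)] = 2.18 m.

r ≈ 2.18 m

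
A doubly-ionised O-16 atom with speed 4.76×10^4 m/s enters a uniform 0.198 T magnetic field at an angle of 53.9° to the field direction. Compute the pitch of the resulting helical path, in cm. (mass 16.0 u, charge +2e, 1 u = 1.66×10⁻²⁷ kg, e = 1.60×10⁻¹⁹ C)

The velocity component along B is v∥ = v cos53.9° = 2.80×10^4 m/s.
The cyclotron period T = 2πm/(qB) = 2.63×10^-6 s is set by m, q, B alone.
Pitch = v∥·T = (2.80×10^4)(2.63×10^-6) = 0.0739 m.

pitch ≈ 7.39 cm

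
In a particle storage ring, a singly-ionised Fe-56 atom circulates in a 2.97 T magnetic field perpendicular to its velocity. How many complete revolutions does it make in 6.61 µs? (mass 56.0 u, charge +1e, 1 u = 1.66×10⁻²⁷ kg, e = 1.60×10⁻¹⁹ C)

N = 5

T = 2πm/(qB) = 2π(9.296×10^-26) / [(1×1.60×10^-19)(2.97)] = 1.2291×10^-6 s.
N = t/T = 6.61×10^-6 / 1.2291×10^-6 ≈ 5.38, so 5 complete revolutions.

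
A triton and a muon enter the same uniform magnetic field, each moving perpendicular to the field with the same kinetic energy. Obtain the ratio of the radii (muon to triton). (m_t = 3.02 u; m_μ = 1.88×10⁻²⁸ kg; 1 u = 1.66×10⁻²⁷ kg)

ratio ≈ 0.194

r = √(2mK)/(qB) ⇒ at equal K, r ∝ √m/q.
r_{muon}/r_{triton} = 0.194.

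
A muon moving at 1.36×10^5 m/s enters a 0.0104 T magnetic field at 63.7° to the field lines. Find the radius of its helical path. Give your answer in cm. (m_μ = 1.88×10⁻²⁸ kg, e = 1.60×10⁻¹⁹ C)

r ≈ 1.38 cm

Only the perpendicular component v⊥ = v sin63.7° = 1.22×10^5 m/s is bent by the field.
r = m v⊥ /(qB) = (1.88×10^-28)(1.22×10^5) / [(1×1.60×10^-19)(0.0104)] = 0.0138 m.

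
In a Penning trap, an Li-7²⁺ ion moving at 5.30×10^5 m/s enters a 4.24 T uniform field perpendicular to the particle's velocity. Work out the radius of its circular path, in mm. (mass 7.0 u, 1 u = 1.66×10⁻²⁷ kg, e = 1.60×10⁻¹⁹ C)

The magnetic force provides the centripetal force: qvB = mv²/r, so r = mv/(qB).
r = (1.16×10^-26 kg)(5.30×10^5 m/s) / [(2×1.60×10^-19 C)(4.24 T)] = 4.54×10^-3 m.

r ≈ 4.54 mm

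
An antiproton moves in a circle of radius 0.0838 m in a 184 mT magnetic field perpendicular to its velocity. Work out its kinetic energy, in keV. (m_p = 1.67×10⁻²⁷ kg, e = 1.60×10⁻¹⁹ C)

v = qBr/m = (1×1.60×10^-19)(0.184)(0.0838) / (1.67×10^-27) = 1.48×10^6 m/s.
K = ½mv² = 0.5·(1.67×10^-27)·(1.48×10^6)² = 1.82×10^-15 J = 11.4 keV.

K ≈ 11.4 keV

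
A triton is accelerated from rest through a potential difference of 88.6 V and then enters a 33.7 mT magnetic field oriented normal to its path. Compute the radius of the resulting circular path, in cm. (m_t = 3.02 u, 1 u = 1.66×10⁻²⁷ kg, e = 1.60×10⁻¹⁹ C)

r ≈ 6.99 cm

The kinetic energy gained is K = qV = (1×1.60×10^-19)(88.6) = 1.42×10^-17 J.
v = √(2K/m) = 7.52×10^4 m/s.
r = mv/(qB) = (5.01×10^-27)(7.52×10^4) / [(1×1.60×10^-19)(0.0337)] = 0.0699 m.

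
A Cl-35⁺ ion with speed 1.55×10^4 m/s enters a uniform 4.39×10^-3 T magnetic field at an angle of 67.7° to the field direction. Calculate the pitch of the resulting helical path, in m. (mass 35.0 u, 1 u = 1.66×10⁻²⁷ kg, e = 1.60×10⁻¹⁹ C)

pitch ≈ 3.06 m

The velocity component along B is v∥ = v cos67.7° = 5880 m/s.
The cyclotron period T = 2πm/(qB) = 5.20×10^-4 s is set by m, q, B alone.
Pitch = v∥·T = (5880)(5.20×10^-4) = 3.06 m.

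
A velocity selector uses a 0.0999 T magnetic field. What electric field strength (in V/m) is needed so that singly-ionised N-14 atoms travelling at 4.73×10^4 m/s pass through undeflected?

qE = qvB ⇒ E = vB = (4.73×10^4)(0.0999) = 4730 V/m.

E ≈ 4730 V/m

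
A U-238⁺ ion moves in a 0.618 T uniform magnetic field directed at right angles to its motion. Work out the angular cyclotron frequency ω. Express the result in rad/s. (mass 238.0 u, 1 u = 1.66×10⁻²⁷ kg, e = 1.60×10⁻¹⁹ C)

ω = qB/m = (1×1.60×10^-19)(0.618) / (3.95×10^-25) = 2.50×10^5 rad/s.

ω ≈ 2.50×10^5 rad/s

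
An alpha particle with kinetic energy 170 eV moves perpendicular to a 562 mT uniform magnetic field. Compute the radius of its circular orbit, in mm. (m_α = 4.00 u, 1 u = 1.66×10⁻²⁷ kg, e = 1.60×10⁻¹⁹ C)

r ≈ 3.34 mm

Convert the energy: K = 170 eV = 2.72×10^-17 J.
v = √(2K/m) = √(2·2.72×10^-17/6.64×10^-27) = 9.05×10^4 m/s.
r = mv/(qB) = (6.64×10^-27)(9.05×10^4) / [(2×1.60×10^-19)(0.562)] = 3.34×10^-3 m.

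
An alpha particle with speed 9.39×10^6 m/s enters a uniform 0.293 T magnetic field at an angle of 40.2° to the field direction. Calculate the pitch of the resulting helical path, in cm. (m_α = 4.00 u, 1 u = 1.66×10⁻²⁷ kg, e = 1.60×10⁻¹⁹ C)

pitch ≈ 319 cm

The velocity component along B is v∥ = v cos40.2° = 7.17×10^6 m/s.
The cyclotron period T = 2πm/(qB) = 4.45×10^-7 s is set by m, q, B alone.
Pitch = v∥·T = (7.17×10^6)(4.45×10^-7) = 3.19 m.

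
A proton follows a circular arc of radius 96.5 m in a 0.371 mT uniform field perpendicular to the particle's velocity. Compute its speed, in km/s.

v ≈ 3430 km/s

From qvB = mv²/r, v = qBr/m.
v = (1×1.60×10^-19)(3.71×10^-4)(96.5) / (1.67×10^-27) = 3.43×10^6 m/s.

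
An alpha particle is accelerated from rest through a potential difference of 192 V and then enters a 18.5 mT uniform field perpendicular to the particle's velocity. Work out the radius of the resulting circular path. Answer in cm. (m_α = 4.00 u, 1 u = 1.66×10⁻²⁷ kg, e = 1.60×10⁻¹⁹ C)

The kinetic energy gained is K = qV = (2×1.60×10^-19)(192) = 6.14×10^-17 J.
v = √(2K/m) = 1.36×10^5 m/s.
r = mv/(qB) = (6.64×10^-27)(1.36×10^5) / [(2×1.60×10^-19)(0.0185)] = 0.153 m.

r ≈ 15.3 cm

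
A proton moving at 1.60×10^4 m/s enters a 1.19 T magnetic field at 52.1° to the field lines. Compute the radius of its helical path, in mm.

Only the perpendicular component v⊥ = v sin52.1° = 1.26×10^4 m/s is bent by the field.
r = m v⊥ /(qB) = (1.67×10^-27)(1.26×10^4) / [(1×1.60×10^-19)(1.19)] = 1.11×10^-4 m.

r ≈ 0.111 mm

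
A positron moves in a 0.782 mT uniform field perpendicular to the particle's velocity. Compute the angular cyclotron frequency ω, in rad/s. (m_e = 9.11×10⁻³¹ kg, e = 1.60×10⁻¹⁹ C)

ω ≈ 1.37×10^8 rad/s

ω = qB/m = (1×1.60×10^-19)(7.82×10^-4) / (9.11×10^-31) = 1.37×10^8 rad/s.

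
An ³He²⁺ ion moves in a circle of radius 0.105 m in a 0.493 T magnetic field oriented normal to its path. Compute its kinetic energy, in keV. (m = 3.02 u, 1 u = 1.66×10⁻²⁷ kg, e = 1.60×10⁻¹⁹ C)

v = qBr/m = (2×1.60×10^-19)(0.493)(0.105) / (5.01×10^-27) = 3.30×10^6 m/s.
K = ½mv² = 0.5·(5.01×10^-27)·(3.30×10^6)² = 2.74×10^-14 J = 171 keV.

K ≈ 171 keV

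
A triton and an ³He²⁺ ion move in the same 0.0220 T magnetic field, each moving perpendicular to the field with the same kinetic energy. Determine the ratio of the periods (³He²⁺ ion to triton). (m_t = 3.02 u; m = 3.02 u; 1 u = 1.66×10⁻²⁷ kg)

ratio ≈ 0.500

T = 2πm/(qB) is independent of speed, so T₂/T₁ = (m₂/q₂)/(m₁/q₁).
T_{³He²⁺ ion}/T_{triton} = (5.01×10^-27/2e) / (5.01×10^-27/1e) = 0.500.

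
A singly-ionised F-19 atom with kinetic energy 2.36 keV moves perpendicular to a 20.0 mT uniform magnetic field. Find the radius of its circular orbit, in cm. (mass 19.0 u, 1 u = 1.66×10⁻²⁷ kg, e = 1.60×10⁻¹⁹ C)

r ≈ 153 cm

Convert the energy: K = 2.36 keV = 3.78×10^-16 J.
v = √(2K/m) = √(2·3.78×10^-16/3.15×10^-26) = 1.55×10^5 m/s.
r = mv/(qB) = (3.15×10^-26)(1.55×10^5) / [(1×1.60×10^-19)(0.0200)] = 1.53 m.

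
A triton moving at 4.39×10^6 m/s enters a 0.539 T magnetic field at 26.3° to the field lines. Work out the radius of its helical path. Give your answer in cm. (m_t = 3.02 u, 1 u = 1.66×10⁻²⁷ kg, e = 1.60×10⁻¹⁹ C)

r ≈ 11.3 cm

Only the perpendicular component v⊥ = v sin26.3° = 1.95×10^6 m/s is bent by the field.
r = m v⊥ /(qB) = (5.01×10^-27)(1.95×10^6) / [(1×1.60×10^-19)(0.539)] = 0.113 m.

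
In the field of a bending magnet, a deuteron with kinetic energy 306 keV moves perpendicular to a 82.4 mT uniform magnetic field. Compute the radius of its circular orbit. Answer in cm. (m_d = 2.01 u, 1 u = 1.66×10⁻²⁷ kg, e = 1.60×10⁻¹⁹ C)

Convert the energy: K = 306 keV = 4.90×10^-14 J.
v = √(2K/m) = √(2·4.90×10^-14/3.34×10^-27) = 5.42×10^6 m/s.
r = mv/(qB) = (3.34×10^-27)(5.42×10^6) / [(1×1.60×10^-19)(0.0824)] = 1.37 m.

r ≈ 137 cm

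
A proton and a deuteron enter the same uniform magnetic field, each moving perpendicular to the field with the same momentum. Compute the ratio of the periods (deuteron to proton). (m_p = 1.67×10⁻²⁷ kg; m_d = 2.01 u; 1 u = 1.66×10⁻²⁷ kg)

ratio ≈ 2.00

T = 2πm/(qB) is independent of speed, so T₂/T₁ = (m₂/q₂)/(m₁/q₁).
T_{deuteron}/T_{proton} = (3.34×10^-27/1e) / (1.67×10^-27/1e) = 2.00.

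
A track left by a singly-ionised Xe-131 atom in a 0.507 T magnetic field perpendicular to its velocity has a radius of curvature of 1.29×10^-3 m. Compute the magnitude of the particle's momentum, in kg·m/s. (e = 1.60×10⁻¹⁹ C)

p ≈ 1.05×10^-22 kg·m/s

Since qvB = mv²/r, the momentum p = mv = qBr.
p = (1×1.60×10^-19)(0.507)(1.29×10^-3) = 1.05×10^-22 kg·m/s.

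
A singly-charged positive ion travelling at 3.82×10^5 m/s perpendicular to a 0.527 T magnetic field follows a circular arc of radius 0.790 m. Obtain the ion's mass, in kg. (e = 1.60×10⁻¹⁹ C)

m ≈ 1.74×10^-25 kg

qvB = mv²/r ⇒ m = qBr/v.
m = (1×1.60×10^-19)(0.527)(0.790) / (3.82×10^5) = 1.74×10^-25 kg.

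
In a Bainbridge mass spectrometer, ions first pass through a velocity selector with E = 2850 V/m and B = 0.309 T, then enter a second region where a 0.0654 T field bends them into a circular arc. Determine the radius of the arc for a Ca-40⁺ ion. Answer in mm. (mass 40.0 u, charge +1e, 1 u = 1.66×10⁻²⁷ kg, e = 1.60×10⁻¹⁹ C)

The selector passes v = E/B = 2850/0.309 = 9220 m/s.
In the deflection region, r = mv/(qB₂) = (6.64×10^-26)(9220) / [(1×1.60×10^-19)(0.0654)] = 0.0585 m.

r ≈ 58.5 mm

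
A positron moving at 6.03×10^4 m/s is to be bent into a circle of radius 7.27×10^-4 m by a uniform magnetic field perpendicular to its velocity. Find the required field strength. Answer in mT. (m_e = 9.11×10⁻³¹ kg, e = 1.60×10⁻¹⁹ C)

qvB = mv²/r gives B = mv/(qr).
B = (9.11×10^-31)(6.03×10^4) / [(1×1.60×10^-19)(7.27×10^-4)] = 4.72×10^-4 T.

B ≈ 0.472 mT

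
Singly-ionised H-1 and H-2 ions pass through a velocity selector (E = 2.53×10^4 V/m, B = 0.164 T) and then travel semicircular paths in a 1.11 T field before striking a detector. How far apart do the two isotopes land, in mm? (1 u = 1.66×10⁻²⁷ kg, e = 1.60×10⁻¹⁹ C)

Δd ≈ 2.88 mm

Both emerge at v = E/B₁ = 1.54×10^5 m/s.
r = mv/(qB₂), so r₁ = 1.44×10^-3 m and r₂ = 2.88×10^-3 m, giving Δr = 1.44×10^-3 m.
After a semicircle each ion lands a diameter 2r from the entry slit, so the separation is 2Δr = 2.88×10^-3 m.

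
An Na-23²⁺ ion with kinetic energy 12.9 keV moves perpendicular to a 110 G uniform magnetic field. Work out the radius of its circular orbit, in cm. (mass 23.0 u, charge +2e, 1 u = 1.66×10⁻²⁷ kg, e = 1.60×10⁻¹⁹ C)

r ≈ 357 cm

Convert the energy: K = 12.9 keV = 2.06×10^-15 J.
v = √(2K/m) = √(2·2.06×10^-15/3.82×10^-26) = 3.29×10^5 m/s.
r = mv/(qB) = (3.82×10^-26)(3.29×10^5) / [(2×1.60×10^-19)(0.0110)] = 3.57 m.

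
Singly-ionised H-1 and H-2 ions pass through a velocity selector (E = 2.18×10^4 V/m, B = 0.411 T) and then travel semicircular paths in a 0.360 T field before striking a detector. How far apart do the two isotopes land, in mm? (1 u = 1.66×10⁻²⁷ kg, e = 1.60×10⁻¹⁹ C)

Δd ≈ 3.06 mm

Both emerge at v = E/B₁ = 5.30×10^4 m/s.
r = mv/(qB₂), so r₁ = 1.53×10^-3 m and r₂ = 3.06×10^-3 m, giving Δr = 1.53×10^-3 m.
After a semicircle each ion lands a diameter 2r from the entry slit, so the separation is 2Δr = 3.06×10^-3 m.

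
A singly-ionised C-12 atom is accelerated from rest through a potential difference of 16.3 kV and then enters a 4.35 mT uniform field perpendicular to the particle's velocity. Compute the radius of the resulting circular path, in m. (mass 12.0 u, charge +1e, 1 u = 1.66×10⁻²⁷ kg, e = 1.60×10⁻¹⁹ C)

r ≈ 14.6 m

The kinetic energy gained is K = qV = (1×1.60×10^-19)(1.63×10^4) = 2.61×10^-15 J.
v = √(2K/m) = 5.12×10^5 m/s.
r = mv/(qB) = (1.99×10^-26)(5.12×10^5) / [(1×1.60×10^-19)(4.35×10^-3)] = 14.6 m.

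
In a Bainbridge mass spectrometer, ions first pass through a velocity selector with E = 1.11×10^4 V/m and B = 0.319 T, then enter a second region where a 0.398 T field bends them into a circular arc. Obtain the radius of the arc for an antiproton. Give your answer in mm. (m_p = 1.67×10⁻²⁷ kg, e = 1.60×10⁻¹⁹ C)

r ≈ 0.913 mm

The selector passes v = E/B = 1.11×10^4/0.319 = 3.48×10^4 m/s.
In the deflection region, r = mv/(qB₂) = (1.67×10^-27)(3.48×10^4) / [(1×1.60×10^-19)(0.398)] = 9.13×10^-4 m.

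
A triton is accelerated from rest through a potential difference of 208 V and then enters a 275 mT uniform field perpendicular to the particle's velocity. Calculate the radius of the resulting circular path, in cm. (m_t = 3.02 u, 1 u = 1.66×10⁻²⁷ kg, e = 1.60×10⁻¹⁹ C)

The kinetic energy gained is K = qV = (1×1.60×10^-19)(208) = 3.33×10^-17 J.
v = √(2K/m) = 1.15×10^5 m/s.
r = mv/(qB) = (5.01×10^-27)(1.15×10^5) / [(1×1.60×10^-19)(0.275)] = 0.0131 m.

r ≈ 1.31 cm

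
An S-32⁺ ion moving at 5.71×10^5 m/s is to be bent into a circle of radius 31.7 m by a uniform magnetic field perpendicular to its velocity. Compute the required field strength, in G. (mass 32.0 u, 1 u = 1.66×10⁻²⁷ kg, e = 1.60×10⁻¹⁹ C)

qvB = mv²/r gives B = mv/(qr).
B = (5.31×10^-26)(5.71×10^5) / [(1×1.60×10^-19)(31.7)] = 5.98×10^-3 T.

B ≈ 59.8 G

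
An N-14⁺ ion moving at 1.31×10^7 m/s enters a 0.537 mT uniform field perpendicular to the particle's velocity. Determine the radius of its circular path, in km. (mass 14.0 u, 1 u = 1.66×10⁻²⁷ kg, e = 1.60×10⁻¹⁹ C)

The magnetic force provides the centripetal force: qvB = mv²/r, so r = mv/(qB).
r = (2.32×10^-26 kg)(1.31×10^7 m/s) / [(1×1.60×10^-19 C)(5.37×10^-4 T)] = 3540 m.

r ≈ 3.54 km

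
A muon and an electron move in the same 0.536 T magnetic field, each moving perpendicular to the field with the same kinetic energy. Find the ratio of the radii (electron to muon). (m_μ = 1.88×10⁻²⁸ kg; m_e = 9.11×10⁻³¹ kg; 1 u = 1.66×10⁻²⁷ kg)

ratio ≈ 0.0696

r = √(2mK)/(qB) ⇒ at equal K, r ∝ √m/q.
r_{electron}/r_{muon} = 0.0696.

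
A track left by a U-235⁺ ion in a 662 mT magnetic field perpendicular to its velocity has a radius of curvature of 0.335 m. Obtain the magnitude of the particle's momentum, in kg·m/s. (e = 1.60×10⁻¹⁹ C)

Since qvB = mv²/r, the momentum p = mv = qBr.
p = (1×1.60×10^-19)(0.662)(0.335) = 3.55×10^-20 kg·m/s.

p ≈ 3.55×10^-20 kg·m/s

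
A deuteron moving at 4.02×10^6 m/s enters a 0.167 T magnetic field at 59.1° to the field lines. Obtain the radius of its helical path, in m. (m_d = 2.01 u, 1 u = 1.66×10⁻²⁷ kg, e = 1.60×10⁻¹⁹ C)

r ≈ 0.431 m

Only the perpendicular component v⊥ = v sin59.1° = 3.45×10^6 m/s is bent by the field.
r = m v⊥ /(qB) = (3.34×10^-27)(3.45×10^6) / [(1×1.60×10^-19)(0.167)] = 0.431 m.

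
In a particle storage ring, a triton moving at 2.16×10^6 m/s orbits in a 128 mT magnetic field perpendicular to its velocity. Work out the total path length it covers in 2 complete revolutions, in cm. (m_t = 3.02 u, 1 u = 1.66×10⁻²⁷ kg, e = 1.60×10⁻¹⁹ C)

r = mv/(qB) = 0.529 m, so one revolution covers 2πr = 3.32 m.
In 2 revolutions: L = 2·2πr = 6.64 m.

L ≈ 664 cm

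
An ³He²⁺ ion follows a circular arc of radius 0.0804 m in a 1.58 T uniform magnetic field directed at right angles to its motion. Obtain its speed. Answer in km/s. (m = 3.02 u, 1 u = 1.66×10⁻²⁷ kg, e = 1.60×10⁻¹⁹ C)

v ≈ 8110 km/s

From qvB = mv²/r, v = qBr/m.
v = (2×1.60×10^-19)(1.58)(0.0804) / (5.01×10^-27) = 8.11×10^6 m/s.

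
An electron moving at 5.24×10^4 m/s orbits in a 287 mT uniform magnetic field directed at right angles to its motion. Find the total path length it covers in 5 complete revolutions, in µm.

L ≈ 32.7 µm

r = mv/(qB) = 1.04×10^-6 m, so one revolution covers 2πr = 6.53×10^-6 m.
In 5 revolutions: L = 5·2πr = 3.27×10^-5 m.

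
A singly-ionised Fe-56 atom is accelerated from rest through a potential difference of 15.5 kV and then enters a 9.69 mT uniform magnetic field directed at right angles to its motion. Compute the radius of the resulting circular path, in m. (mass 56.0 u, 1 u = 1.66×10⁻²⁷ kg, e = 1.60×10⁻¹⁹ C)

The kinetic energy gained is K = qV = (1×1.60×10^-19)(1.55×10^4) = 2.48×10^-15 J.
v = √(2K/m) = 2.31×10^5 m/s.
r = mv/(qB) = (9.30×10^-26)(2.31×10^5) / [(1×1.60×10^-19)(9.69×10^-3)] = 13.8 m.

r ≈ 13.8 m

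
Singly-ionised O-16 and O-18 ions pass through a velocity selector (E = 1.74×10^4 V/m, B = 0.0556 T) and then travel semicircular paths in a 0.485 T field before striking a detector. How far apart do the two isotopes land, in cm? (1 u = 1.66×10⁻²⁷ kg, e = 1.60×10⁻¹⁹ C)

Δd ≈ 2.68 cm

Both emerge at v = E/B₁ = 3.13×10^5 m/s.
r = mv/(qB₂), so r₁ = 0.1071 m and r₂ = 0.1205 m, giving Δr = 0.0134 m.
After a semicircle each ion lands a diameter 2r from the entry slit, so the separation is 2Δr = 0.0268 m.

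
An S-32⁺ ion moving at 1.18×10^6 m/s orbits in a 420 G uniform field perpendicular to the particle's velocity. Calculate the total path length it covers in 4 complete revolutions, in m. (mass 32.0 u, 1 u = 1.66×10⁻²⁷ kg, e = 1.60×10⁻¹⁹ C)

r = mv/(qB) = 9.33 m, so one revolution covers 2πr = 58.6 m.
In 4 revolutions: L = 4·2πr = 234 m.

L ≈ 234 m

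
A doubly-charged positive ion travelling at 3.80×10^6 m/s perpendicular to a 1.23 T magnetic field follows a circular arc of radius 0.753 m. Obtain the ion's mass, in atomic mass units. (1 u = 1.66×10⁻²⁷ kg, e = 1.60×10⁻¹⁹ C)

qvB = mv²/r ⇒ m = qBr/v.
m = (2×1.60×10^-19)(1.23)(0.753) / (3.80×10^6) = 7.80×10^-26 kg = 47.0 u.

m ≈ 47.0 u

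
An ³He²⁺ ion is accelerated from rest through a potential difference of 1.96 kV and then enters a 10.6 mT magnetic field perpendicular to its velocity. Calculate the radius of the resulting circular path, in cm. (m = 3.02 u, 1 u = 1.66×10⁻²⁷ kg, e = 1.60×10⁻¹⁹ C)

r ≈ 73.9 cm

The kinetic energy gained is K = qV = (2×1.60×10^-19)(1960) = 6.27×10^-16 J.
v = √(2K/m) = 5.00×10^5 m/s.
r = mv/(qB) = (5.01×10^-27)(5.00×10^5) / [(2×1.60×10^-19)(0.0106)] = 0.739 m.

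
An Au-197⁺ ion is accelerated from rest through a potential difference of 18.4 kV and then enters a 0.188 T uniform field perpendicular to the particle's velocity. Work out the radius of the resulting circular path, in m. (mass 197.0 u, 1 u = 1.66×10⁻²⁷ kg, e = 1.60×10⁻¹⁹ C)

The kinetic energy gained is K = qV = (1×1.60×10^-19)(1.84×10^4) = 2.94×10^-15 J.
v = √(2K/m) = 1.34×10^5 m/s.
r = mv/(qB) = (3.27×10^-25)(1.34×10^5) / [(1×1.60×10^-19)(0.188)] = 1.46 m.

r ≈ 1.46 m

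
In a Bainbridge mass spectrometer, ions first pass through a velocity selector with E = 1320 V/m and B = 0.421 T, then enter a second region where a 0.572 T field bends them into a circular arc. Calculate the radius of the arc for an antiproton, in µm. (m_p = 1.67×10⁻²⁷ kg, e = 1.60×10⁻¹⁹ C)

r ≈ 57.2 µm

The selector passes v = E/B = 1320/0.421 = 3140 m/s.
In the deflection region, r = mv/(qB₂) = (1.67×10^-27)(3140) / [(1×1.60×10^-19)(0.572)] = 5.72×10^-5 m.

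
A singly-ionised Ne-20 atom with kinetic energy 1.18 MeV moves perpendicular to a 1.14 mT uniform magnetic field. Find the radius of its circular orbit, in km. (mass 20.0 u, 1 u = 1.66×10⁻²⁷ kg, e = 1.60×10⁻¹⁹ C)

r ≈ 0.614 km

Convert the energy: K = 1.18 MeV = 1.89×10^-13 J.
v = √(2K/m) = √(2·1.89×10^-13/3.32×10^-26) = 3.37×10^6 m/s.
r = mv/(qB) = (3.32×10^-26)(3.37×10^6) / [(1×1.60×10^-19)(1.14×10^-3)] = 614 m.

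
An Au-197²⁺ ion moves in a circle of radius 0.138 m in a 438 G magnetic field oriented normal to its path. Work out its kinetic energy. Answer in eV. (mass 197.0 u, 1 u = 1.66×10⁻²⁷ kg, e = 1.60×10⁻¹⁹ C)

v = qBr/m = (2×1.60×10^-19)(0.0438)(0.138) / (3.27×10^-25) = 5910 m/s.
K = ½mv² = 0.5·(3.27×10^-25)·(5910)² = 5.72×10^-18 J = 35.8 eV.

K ≈ 35.8 eV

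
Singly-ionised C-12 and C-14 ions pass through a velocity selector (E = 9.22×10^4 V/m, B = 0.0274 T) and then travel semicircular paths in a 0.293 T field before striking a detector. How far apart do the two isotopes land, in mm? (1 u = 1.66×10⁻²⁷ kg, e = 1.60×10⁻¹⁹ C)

Both emerge at v = E/B₁ = 3.36×10^6 m/s.
r = mv/(qB₂), so r₁ = 1.430 m and r₂ = 1.668 m, giving Δr = 0.238 m.
After a semicircle each ion lands a diameter 2r from the entry slit, so the separation is 2Δr = 0.477 m.

Δd ≈ 477 mm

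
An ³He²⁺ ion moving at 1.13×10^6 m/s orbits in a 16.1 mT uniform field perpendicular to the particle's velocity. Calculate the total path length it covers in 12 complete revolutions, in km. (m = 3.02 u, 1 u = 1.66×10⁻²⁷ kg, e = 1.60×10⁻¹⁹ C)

L ≈ 0.0829 km

r = mv/(qB) = 1.10 m, so one revolution covers 2πr = 6.91 m.
In 12 revolutions: L = 12·2πr = 82.9 m.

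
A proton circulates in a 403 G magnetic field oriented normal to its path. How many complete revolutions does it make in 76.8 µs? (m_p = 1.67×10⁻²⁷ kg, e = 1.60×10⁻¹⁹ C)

N = 47

T = 2πm/(qB) = 2π(1.67×10^-27) / [(1×1.60×10^-19)(0.0403)] = 1.6273×10^-6 s.
N = t/T = 7.68×10^-5 / 1.6273×10^-6 ≈ 47.19, so 47 complete revolutions.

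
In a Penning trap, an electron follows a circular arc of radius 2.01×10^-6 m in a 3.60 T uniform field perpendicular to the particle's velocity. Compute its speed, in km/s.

v ≈ 1270 km/s

From qvB = mv²/r, v = qBr/m.
v = (1×1.60×10^-19)(3.60)(2.01×10^-6) / (9.11×10^-31) = 1.27×10^6 m/s.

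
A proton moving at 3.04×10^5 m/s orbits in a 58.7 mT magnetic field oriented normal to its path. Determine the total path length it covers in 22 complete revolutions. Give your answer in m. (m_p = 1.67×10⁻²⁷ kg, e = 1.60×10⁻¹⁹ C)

L ≈ 7.47 m

r = mv/(qB) = 0.0541 m, so one revolution covers 2πr = 0.340 m.
In 22 revolutions: L = 22·2πr = 7.47 m.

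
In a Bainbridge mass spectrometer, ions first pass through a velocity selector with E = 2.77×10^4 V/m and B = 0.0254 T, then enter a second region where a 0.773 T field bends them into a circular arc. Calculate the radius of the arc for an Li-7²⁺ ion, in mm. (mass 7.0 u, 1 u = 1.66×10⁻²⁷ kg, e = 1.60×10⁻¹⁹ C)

r ≈ 51.2 mm

The selector passes v = E/B = 2.77×10^4/0.0254 = 1.09×10^6 m/s.
In the deflection region, r = mv/(qB₂) = (1.16×10^-26)(1.09×10^6) / [(2×1.60×10^-19)(0.773)] = 0.0512 m.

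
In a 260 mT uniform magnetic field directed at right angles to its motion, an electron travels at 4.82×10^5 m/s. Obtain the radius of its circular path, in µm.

r ≈ 10.6 µm

The magnetic force provides the centripetal force: qvB = mv²/r, so r = mv/(qB).
r = (9.11×10^-31 kg)(4.82×10^5 m/s) / [(1×1.60×10^-19 C)(0.260 T)] = 1.06×10^-5 m.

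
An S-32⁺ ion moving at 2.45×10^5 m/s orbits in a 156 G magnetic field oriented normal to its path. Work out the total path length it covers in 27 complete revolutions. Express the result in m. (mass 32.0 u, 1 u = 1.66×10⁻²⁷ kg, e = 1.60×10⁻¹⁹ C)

r = mv/(qB) = 5.21 m, so one revolution covers 2πr = 32.8 m.
In 27 revolutions: L = 27·2πr = 885 m.

L ≈ 885 m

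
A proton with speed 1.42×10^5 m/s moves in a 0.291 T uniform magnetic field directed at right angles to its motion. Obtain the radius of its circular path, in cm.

The magnetic force provides the centripetal force: qvB = mv²/r, so r = mv/(qB).
r = (1.67×10^-27 kg)(1.42×10^5 m/s) / [(1×1.60×10^-19 C)(0.291 T)] = 5.09×10^-3 m.

r ≈ 0.509 cm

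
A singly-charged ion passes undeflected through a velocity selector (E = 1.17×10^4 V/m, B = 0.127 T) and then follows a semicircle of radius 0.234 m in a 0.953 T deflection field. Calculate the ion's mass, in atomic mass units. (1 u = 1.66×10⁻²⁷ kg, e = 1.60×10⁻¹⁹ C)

v = E/B₁ = 9.21×10^4 m/s.
From r = mv/(qB₂), m = qB₂r/v = (1×1.60×10^-19)(0.953)(0.234) / (9.21×10^4) = 3.87×10^-25 kg.
In atomic mass units: m = 3.87×10^-25 / 1.66×10^-27 = 233 u.

m ≈ 233 u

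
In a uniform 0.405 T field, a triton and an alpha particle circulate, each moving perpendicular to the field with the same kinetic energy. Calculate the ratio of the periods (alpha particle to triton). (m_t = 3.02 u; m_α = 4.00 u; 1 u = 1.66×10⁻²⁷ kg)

T = 2πm/(qB) is independent of speed, so T₂/T₁ = (m₂/q₂)/(m₁/q₁).
T_{alpha particle}/T_{triton} = (6.64×10^-27/2e) / (5.01×10^-27/1e) = 0.662.

ratio ≈ 0.662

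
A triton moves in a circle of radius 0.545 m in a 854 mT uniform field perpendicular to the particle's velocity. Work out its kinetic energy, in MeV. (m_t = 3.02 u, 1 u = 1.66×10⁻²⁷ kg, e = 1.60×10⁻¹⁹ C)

v = qBr/m = (1×1.60×10^-19)(0.854)(0.545) / (5.01×10^-27) = 1.49×10^7 m/s.
K = ½mv² = 0.5·(5.01×10^-27)·(1.49×10^7)² = 5.53×10^-13 J = 3.46 MeV.

K ≈ 3.46 MeV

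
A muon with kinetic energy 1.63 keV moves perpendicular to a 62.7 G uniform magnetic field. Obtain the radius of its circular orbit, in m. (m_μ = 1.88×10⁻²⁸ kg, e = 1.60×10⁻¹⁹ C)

Convert the energy: K = 1.63 keV = 2.61×10^-16 J.
v = √(2K/m) = √(2·2.61×10^-16/1.88×10^-28) = 1.67×10^6 m/s.
r = mv/(qB) = (1.88×10^-28)(1.67×10^6) / [(1×1.60×10^-19)(6.27×10^-3)] = 0.312 m.

r ≈ 0.312 m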